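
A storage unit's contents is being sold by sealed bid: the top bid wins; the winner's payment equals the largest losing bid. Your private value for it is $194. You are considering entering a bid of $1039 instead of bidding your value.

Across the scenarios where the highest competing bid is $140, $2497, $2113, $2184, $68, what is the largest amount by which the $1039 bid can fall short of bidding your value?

$140: same outcome either way → loss $0.
$2497: same outcome either way → loss $0.
$2113: same outcome either way → loss $0.
$2184: same outcome either way → loss $0.
$68: same outcome either way → loss $0.
Maximum loss: $0.

$0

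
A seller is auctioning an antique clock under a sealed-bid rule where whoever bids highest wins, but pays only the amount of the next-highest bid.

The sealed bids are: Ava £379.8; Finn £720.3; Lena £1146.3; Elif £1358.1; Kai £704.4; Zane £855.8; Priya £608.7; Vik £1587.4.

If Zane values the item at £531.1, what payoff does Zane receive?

£0

Highest bid: Vik at £1587.4, so Vik wins.
Second-highest bid: Elif at £1358.1 — that is the price the winner pays.
Zane did not win, so Zane pays nothing and receives nothing: payoff £0.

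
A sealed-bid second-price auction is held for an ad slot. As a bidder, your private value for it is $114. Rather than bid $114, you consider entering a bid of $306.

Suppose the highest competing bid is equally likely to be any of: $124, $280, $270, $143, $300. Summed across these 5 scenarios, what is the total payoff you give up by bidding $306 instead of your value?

$547

The deviation costs you only when the competing bid falls strictly between $114 and $306; elsewhere both bids give the same outcome.
$124: truthful payoff $0, deviation payoff −$10 → loss $10.
$280: truthful payoff $0, deviation payoff −$166 → loss $166.
$270: truthful payoff $0, deviation payoff −$156 → loss $156.
$143: truthful payoff $0, deviation payoff −$29 → loss $29.
$300: truthful payoff $0, deviation payoff −$186 → loss $186.
Total loss = $10 + $166 + $156 + $29 + $186 = $547.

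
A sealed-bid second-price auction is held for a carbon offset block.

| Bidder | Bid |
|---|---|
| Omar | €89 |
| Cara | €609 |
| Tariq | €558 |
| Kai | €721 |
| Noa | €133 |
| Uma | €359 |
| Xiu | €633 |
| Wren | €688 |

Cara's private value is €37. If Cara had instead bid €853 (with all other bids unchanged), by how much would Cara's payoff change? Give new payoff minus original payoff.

The highest bid among the other bidders is €721; Cara's bid doesn't change that.
Original bid €609: Cara is not highest (top rival bid is €721); payoff €0.
Alternative bid €853: Cara is highest, pays the top rival bid €721; payoff €37 − €721 = −€684.
Change in payoff = −€684 − (€0) = −€684.

−€684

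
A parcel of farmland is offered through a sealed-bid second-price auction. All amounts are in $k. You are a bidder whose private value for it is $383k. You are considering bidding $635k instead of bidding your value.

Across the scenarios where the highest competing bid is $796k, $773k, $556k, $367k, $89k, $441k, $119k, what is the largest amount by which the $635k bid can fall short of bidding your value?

$173k

$796k: same outcome either way → loss $0k.
$773k: same outcome either way → loss $0k.
$556k: truthful gives $0k, deviation gives −$173k → loss $173k.
$367k: same outcome either way → loss $0k.
$89k: same outcome either way → loss $0k.
$441k: truthful gives $0k, deviation gives −$58k → loss $58k.
$119k: same outcome either way → loss $0k.
Maximum loss: $173k.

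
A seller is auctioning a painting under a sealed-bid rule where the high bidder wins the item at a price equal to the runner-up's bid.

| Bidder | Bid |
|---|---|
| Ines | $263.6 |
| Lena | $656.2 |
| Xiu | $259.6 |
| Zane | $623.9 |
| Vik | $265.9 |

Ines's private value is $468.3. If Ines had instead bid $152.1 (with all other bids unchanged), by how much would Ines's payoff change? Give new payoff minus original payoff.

The highest bid among the other bidders is $656.2; Ines's bid doesn't change that.
Original bid $263.6: Ines is not highest (top rival bid is $656.2); payoff $0.
Alternative bid $152.1: Ines is not highest (top rival bid is $656.2); payoff $0.
Change in payoff = $0 − ($0) = $0.

$0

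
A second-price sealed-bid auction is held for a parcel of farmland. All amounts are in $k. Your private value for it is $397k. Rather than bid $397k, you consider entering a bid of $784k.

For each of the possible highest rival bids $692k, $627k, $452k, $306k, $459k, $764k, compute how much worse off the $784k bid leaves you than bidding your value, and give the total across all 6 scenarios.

The deviation costs you only when the competing bid falls strictly between $397k and $784k; elsewhere both bids give the same outcome.
$692k: truthful payoff $0k, deviation payoff −$295k → loss $295k.
$627k: truthful payoff $0k, deviation payoff −$230k → loss $230k.
$452k: truthful payoff $0k, deviation payoff −$55k → loss $55k.
$306k: outcomes coincide → loss $0k.
$459k: truthful payoff $0k, deviation payoff −$62k → loss $62k.
$764k: truthful payoff $0k, deviation payoff −$367k → loss $367k.
Total loss = $295k + $230k + $55k + $62k + $367k = $1009k.
Truthful bidding weakly dominates here: raising your bid can only win items priced above your value, and lowering it can only forfeit items priced below.

$1009k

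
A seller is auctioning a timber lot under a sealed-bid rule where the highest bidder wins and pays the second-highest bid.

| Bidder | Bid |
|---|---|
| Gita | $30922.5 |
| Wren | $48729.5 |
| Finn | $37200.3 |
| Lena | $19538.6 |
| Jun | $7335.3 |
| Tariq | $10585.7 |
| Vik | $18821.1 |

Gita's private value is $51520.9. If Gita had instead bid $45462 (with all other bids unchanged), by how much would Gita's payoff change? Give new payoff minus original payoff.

$0

The highest bid among the other bidders is $48729.5; Gita's bid doesn't change that.
Original bid $30922.5: Gita is not highest (top rival bid is $48729.5); payoff $0.
Alternative bid $45462: Gita is not highest (top rival bid is $48729.5); payoff $0.
Change in payoff = $0 − ($0) = $0.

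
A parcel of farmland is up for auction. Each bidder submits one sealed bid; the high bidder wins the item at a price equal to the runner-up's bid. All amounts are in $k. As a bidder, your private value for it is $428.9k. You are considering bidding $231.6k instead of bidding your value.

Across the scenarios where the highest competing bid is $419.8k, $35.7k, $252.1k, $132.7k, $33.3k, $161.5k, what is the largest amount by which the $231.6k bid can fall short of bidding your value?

$176.8k

$419.8k: truthful gives $9.1k, deviation gives $0k → loss $9.1k.
$35.7k: same outcome either way → loss $0k.
$252.1k: truthful gives $176.8k, deviation gives $0k → loss $176.8k.
$132.7k: same outcome either way → loss $0k.
$33.3k: same outcome either way → loss $0k.
$161.5k: same outcome either way → loss $0k.
Maximum loss: $176.8k.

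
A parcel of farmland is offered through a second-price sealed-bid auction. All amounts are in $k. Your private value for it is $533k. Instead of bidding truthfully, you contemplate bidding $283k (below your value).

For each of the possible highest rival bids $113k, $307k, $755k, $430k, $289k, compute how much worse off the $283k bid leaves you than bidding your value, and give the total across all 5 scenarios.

$573k

The deviation costs you only when the competing bid falls strictly between $283k and $533k; elsewhere both bids give the same outcome.
$113k: outcomes coincide → loss $0k.
$307k: truthful payoff $226k, deviation payoff $0k → loss $226k.
$755k: outcomes coincide → loss $0k.
$430k: truthful payoff $103k, deviation payoff $0k → loss $103k.
$289k: truthful payoff $244k, deviation payoff $0k → loss $244k.
Total loss = $226k + $103k + $244k = $573k.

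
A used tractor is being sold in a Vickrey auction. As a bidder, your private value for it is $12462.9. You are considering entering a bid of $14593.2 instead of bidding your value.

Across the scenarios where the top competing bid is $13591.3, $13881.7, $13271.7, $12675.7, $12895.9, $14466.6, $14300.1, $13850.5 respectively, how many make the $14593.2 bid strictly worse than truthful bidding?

The deviation hurts exactly when the highest competing bid lies strictly between $12462.9 and $14593.2 — overbidding then wins at a price above your value.
$13591.3: inside the interval → strictly worse (loss $1128.4).
$13881.7: inside the interval → strictly worse (loss $1418.8).
$13271.7: inside the interval → strictly worse (loss $808.8).
$12675.7: inside the interval → strictly worse (loss $212.8).
$12895.9: inside the interval → strictly worse (loss $433).
$14466.6: inside the interval → strictly worse (loss $2003.7).
$14300.1: inside the interval → strictly worse (loss $1837.2).
$13850.5: inside the interval → strictly worse (loss $1387.6).
Count: 8.

8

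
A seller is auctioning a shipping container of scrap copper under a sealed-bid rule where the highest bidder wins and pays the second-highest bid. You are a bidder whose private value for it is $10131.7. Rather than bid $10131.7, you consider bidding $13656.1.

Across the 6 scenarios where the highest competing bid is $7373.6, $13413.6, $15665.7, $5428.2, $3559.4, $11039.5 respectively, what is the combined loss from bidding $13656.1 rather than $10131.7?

$4189.7

The deviation costs you only when the competing bid falls strictly between $10131.7 and $13656.1; elsewhere both bids give the same outcome.
$7373.6: outcomes coincide → loss $0.
$13413.6: truthful payoff $0, deviation payoff −$3281.9 → loss $3281.9.
$15665.7: outcomes coincide → loss $0.
$5428.2: outcomes coincide → loss $0.
$3559.4: outcomes coincide → loss $0.
$11039.5: truthful payoff $0, deviation payoff −$907.8 → loss $907.8.
Total loss = $3281.9 + $907.8 = $4189.7.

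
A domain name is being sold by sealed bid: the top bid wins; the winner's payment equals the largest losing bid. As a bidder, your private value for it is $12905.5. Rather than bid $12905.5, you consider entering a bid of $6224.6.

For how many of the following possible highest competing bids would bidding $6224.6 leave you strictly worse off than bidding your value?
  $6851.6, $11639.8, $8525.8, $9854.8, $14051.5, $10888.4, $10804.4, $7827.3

The deviation hurts exactly when the highest competing bid lies strictly between $6224.6 and $12905.5 — underbidding then forfeits a profitable win.
$6851.6: inside the interval → strictly worse (loss $6053.9).
$11639.8: inside the interval → strictly worse (loss $1265.7).
$8525.8: inside the interval → strictly worse (loss $4379.7).
$9854.8: inside the interval → strictly worse (loss $3050.7).
$14051.5: above both → same outcome either way.
$10888.4: inside the interval → strictly worse (loss $2017.1).
$10804.4: inside the interval → strictly worse (loss $2101.1).
$7827.3: inside the interval → strictly worse (loss $5078.2).
Count: 7.

7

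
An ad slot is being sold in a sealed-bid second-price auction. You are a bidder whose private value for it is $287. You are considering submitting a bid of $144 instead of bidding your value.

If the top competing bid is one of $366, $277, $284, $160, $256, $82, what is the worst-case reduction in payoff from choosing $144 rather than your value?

$127

$366: same outcome either way → loss $0.
$277: truthful gives $10, deviation gives $0 → loss $10.
$284: truthful gives $3, deviation gives $0 → loss $3.
$160: truthful gives $127, deviation gives $0 → loss $127.
$256: truthful gives $31, deviation gives $0 → loss $31.
$82: same outcome either way → loss $0.
Maximum loss: $127.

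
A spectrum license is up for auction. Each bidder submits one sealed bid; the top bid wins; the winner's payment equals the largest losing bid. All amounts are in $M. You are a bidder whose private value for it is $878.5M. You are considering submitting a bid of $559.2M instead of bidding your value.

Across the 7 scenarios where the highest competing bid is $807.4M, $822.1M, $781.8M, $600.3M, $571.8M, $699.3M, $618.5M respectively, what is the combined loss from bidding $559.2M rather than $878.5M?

The deviation costs you only when the competing bid falls strictly between $559.2M and $878.5M; elsewhere both bids give the same outcome.
$807.4M: truthful payoff $71.1M, deviation payoff $0M → loss $71.1M.
$822.1M: truthful payoff $56.4M, deviation payoff $0M → loss $56.4M.
$781.8M: truthful payoff $96.7M, deviation payoff $0M → loss $96.7M.
$600.3M: truthful payoff $278.2M, deviation payoff $0M → loss $278.2M.
$571.8M: truthful payoff $306.7M, deviation payoff $0M → loss $306.7M.
$699.3M: truthful payoff $179.2M, deviation payoff $0M → loss $179.2M.
$618.5M: truthful payoff $260M, deviation payoff $0M → loss $260M.
Total loss = $71.1M + $56.4M + $96.7M + $278.2M + $306.7M + $179.2M + $260M = $1248.3M.
Truthful bidding weakly dominates here: raising your bid can only win items priced above your value, and lowering it can only forfeit items priced below.

$1248.3M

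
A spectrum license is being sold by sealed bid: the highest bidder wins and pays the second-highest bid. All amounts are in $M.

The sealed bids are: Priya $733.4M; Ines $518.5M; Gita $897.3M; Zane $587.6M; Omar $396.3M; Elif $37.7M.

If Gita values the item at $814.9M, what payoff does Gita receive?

$81.5M

Highest bid: Gita at $897.3M, so Gita wins.
Second-highest bid: Priya at $733.4M — that is the price the winner pays.
Gita's payoff = value − price = $814.9M − $733.4M = $81.5M.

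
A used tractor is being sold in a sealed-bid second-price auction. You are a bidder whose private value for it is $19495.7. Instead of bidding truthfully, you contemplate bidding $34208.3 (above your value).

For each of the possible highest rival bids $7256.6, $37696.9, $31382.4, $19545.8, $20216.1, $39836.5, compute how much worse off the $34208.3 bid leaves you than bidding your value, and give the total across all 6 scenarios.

$12657.2

The deviation costs you only when the competing bid falls strictly between $19495.7 and $34208.3; elsewhere both bids give the same outcome.
$7256.6: outcomes coincide → loss $0.
$37696.9: outcomes coincide → loss $0.
$31382.4: truthful payoff $0, deviation payoff −$11886.7 → loss $11886.7.
$19545.8: truthful payoff $0, deviation payoff −$50.1 → loss $50.1.
$20216.1: truthful payoff $0, deviation payoff −$720.4 → loss $720.4.
$39836.5: outcomes coincide → loss $0.
Total loss = $11886.7 + $50.1 + $720.4 = $12657.2.
Because the price is fixed by the runner-up's bid, deviating from your value can only change a good outcome into a bad one — never the reverse.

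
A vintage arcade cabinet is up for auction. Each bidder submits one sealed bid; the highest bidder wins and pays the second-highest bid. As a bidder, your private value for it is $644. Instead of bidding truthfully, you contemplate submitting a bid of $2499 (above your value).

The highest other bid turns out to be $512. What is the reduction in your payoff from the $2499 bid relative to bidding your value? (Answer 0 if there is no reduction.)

$0

Bidding your value $644: you win (since $644 > $512) and pay $512. Payoff $132.
Bidding $2499: you win and pay $512. Payoff $644 − $512 = $132.
Difference = $132 − $132 = $0; both bids lead to the same outcome because the competing bid is below both your value and your alternative bid.
Truthful bidding weakly dominates here: raising your bid can only win items priced above your value, and lowering it can only forfeit items priced below.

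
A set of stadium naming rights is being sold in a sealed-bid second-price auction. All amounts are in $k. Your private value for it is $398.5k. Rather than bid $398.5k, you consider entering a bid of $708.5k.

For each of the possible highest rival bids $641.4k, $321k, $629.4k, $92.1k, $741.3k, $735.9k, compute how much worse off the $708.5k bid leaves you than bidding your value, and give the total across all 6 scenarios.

$473.8k

The deviation costs you only when the competing bid falls strictly between $398.5k and $708.5k; elsewhere both bids give the same outcome.
$641.4k: truthful payoff $0k, deviation payoff −$242.9k → loss $242.9k.
$321k: outcomes coincide → loss $0k.
$629.4k: truthful payoff $0k, deviation payoff −$230.9k → loss $230.9k.
$92.1k: outcomes coincide → loss $0k.
$741.3k: outcomes coincide → loss $0k.
$735.9k: outcomes coincide → loss $0k.
Total loss = $242.9k + $230.9k = $473.8k.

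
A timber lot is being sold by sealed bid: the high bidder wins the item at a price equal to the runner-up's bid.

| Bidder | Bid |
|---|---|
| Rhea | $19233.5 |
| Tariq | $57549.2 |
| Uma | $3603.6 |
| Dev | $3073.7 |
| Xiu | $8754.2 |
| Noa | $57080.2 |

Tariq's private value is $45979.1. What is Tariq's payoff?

Highest bid: Tariq at $57549.2, so Tariq wins.
Second-highest bid: Noa at $57080.2 — that is the price the winner pays.
Tariq's payoff = value − price = $45979.1 − $57080.2 = −$11101.1.

−$11101.1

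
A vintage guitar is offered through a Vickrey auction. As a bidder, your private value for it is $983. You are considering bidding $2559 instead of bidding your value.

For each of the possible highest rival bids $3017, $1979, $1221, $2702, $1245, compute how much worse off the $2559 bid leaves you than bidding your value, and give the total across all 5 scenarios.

The deviation costs you only when the competing bid falls strictly between $983 and $2559; elsewhere both bids give the same outcome.
$3017: outcomes coincide → loss $0.
$1979: truthful payoff $0, deviation payoff −$996 → loss $996.
$1221: truthful payoff $0, deviation payoff −$238 → loss $238.
$2702: outcomes coincide → loss $0.
$1245: truthful payoff $0, deviation payoff −$262 → loss $262.
Total loss = $996 + $238 + $262 = $1496.

$1496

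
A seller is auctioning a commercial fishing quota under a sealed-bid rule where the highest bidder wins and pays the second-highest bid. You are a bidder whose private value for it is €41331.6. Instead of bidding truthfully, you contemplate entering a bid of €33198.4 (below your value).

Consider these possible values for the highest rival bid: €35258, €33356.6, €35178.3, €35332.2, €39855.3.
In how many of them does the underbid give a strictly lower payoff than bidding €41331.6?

The deviation hurts exactly when the highest competing bid lies strictly between €33198.4 and €41331.6 — underbidding then forfeits a profitable win.
€35258: inside the interval → strictly worse (loss €6073.6).
€33356.6: inside the interval → strictly worse (loss €7975).
€35178.3: inside the interval → strictly worse (loss €6153.3).
€35332.2: inside the interval → strictly worse (loss €5999.4).
€39855.3: inside the interval → strictly worse (loss €1476.3).
Count: 5.

5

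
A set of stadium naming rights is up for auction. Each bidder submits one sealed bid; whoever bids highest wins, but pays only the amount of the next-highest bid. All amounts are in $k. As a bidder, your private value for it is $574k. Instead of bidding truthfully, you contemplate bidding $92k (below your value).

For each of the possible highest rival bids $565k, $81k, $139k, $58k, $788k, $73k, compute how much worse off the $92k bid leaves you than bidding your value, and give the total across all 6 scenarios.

$444k

The deviation costs you only when the competing bid falls strictly between $92k and $574k; elsewhere both bids give the same outcome.
$565k: truthful payoff $9k, deviation payoff $0k → loss $9k.
$81k: outcomes coincide → loss $0k.
$139k: truthful payoff $435k, deviation payoff $0k → loss $435k.
$58k: outcomes coincide → loss $0k.
$788k: outcomes coincide → loss $0k.
$73k: outcomes coincide → loss $0k.
Total loss = $9k + $435k = $444k.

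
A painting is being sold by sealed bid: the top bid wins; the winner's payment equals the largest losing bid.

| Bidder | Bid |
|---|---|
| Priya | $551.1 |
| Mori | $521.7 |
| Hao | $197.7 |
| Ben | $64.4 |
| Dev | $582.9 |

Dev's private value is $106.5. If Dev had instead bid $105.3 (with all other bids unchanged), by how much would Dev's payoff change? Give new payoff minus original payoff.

$444.6

The highest bid among the other bidders is $551.1; Dev's bid doesn't change that.
Original bid $582.9: Dev is highest, pays the top rival bid $551.1; payoff $106.5 − $551.1 = −$444.6.
Alternative bid $105.3: Dev is not highest (top rival bid is $551.1); payoff $0.
Change in payoff = $0 − (−$444.6) = $444.6.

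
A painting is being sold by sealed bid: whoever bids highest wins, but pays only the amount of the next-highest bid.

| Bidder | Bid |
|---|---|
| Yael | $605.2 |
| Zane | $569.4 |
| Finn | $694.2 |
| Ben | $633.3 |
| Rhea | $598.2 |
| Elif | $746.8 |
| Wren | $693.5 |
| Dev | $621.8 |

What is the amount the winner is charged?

$694.2

Highest bid: Elif at $746.8, so Elif wins.
Second-highest bid: Finn at $694.2 — that is the price the winner pays.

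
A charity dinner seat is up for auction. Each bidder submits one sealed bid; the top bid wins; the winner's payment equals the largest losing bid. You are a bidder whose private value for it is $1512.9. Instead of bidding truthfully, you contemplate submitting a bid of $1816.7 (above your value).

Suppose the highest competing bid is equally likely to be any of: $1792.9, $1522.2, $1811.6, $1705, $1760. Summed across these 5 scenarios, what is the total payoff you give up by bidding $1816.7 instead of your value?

$1027.2

The deviation costs you only when the competing bid falls strictly between $1512.9 and $1816.7; elsewhere both bids give the same outcome.
$1792.9: truthful payoff $0, deviation payoff −$280 → loss $280.
$1522.2: truthful payoff $0, deviation payoff −$9.3 → loss $9.3.
$1811.6: truthful payoff $0, deviation payoff −$298.7 → loss $298.7.
$1705: truthful payoff $0, deviation payoff −$192.1 → loss $192.1.
$1760: truthful payoff $0, deviation payoff −$247.1 → loss $247.1.
Total loss = $280 + $9.3 + $298.7 + $192.1 + $247.1 = $1027.2.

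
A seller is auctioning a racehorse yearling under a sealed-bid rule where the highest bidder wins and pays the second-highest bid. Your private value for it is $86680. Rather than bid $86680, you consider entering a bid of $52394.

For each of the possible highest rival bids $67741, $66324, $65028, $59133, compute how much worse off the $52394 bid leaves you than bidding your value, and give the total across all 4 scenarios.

$88494

The deviation costs you only when the competing bid falls strictly between $52394 and $86680; elsewhere both bids give the same outcome.
$67741: truthful payoff $18939, deviation payoff $0 → loss $18939.
$66324: truthful payoff $20356, deviation payoff $0 → loss $20356.
$65028: truthful payoff $21652, deviation payoff $0 → loss $21652.
$59133: truthful payoff $27547, deviation payoff $0 → loss $27547.
Total loss = $18939 + $20356 + $21652 + $27547 = $88494.
In a second-price auction your bid sets only whether you win, not what you pay, so bidding your true value is weakly dominant.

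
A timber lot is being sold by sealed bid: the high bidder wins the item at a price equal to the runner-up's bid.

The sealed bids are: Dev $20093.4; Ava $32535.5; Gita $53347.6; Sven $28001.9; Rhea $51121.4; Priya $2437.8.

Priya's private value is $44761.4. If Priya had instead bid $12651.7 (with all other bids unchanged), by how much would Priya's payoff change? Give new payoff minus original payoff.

$0

The highest bid among the other bidders is $53347.6; Priya's bid doesn't change that.
Original bid $2437.8: Priya is not highest (top rival bid is $53347.6); payoff $0.
Alternative bid $12651.7: Priya is not highest (top rival bid is $53347.6); payoff $0.
Change in payoff = $0 − ($0) = $0.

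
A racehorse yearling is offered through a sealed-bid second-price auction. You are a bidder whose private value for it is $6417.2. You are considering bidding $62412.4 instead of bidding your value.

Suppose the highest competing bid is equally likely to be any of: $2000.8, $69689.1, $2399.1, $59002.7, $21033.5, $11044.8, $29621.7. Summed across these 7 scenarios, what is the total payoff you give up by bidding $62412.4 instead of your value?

$95033.9

The deviation costs you only when the competing bid falls strictly between $6417.2 and $62412.4; elsewhere both bids give the same outcome.
$2000.8: outcomes coincide → loss $0.
$69689.1: outcomes coincide → loss $0.
$2399.1: outcomes coincide → loss $0.
$59002.7: truthful payoff $0, deviation payoff −$52585.5 → loss $52585.5.
$21033.5: truthful payoff $0, deviation payoff −$14616.3 → loss $14616.3.
$11044.8: truthful payoff $0, deviation payoff −$4627.6 → loss $4627.6.
$29621.7: truthful payoff $0, deviation payoff −$23204.5 → loss $23204.5.
Total loss = $52585.5 + $14616.3 + $4627.6 + $23204.5 = $95033.9.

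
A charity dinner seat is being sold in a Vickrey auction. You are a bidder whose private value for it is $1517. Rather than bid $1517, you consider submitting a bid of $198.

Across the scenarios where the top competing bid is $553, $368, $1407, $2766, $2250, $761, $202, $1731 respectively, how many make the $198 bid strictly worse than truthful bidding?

The deviation hurts exactly when the highest competing bid lies strictly between $198 and $1517 — underbidding then forfeits a profitable win.
$553: inside the interval → strictly worse (loss $964).
$368: inside the interval → strictly worse (loss $1149).
$1407: inside the interval → strictly worse (loss $110).
$2766: above both → same outcome either way.
$2250: above both → same outcome either way.
$761: inside the interval → strictly worse (loss $756).
$202: inside the interval → strictly worse (loss $1315).
$1731: above both → same outcome either way.
Count: 5.

5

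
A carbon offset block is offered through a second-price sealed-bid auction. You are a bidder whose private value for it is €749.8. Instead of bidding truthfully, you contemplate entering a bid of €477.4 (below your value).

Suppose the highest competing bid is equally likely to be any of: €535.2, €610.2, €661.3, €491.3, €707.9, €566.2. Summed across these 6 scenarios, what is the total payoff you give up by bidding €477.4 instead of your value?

€926.7

The deviation costs you only when the competing bid falls strictly between €477.4 and €749.8; elsewhere both bids give the same outcome.
€535.2: truthful payoff €214.6, deviation payoff €0 → loss €214.6.
€610.2: truthful payoff €139.6, deviation payoff €0 → loss €139.6.
€661.3: truthful payoff €88.5, deviation payoff €0 → loss €88.5.
€491.3: truthful payoff €258.5, deviation payoff €0 → loss €258.5.
€707.9: truthful payoff €41.9, deviation payoff €0 → loss €41.9.
€566.2: truthful payoff €183.6, deviation payoff €0 → loss €183.6.
Total loss = €214.6 + €139.6 + €88.5 + €258.5 + €41.9 + €183.6 = €926.7.
In a second-price auction your bid sets only whether you win, not what you pay, so bidding your true value is weakly dominant.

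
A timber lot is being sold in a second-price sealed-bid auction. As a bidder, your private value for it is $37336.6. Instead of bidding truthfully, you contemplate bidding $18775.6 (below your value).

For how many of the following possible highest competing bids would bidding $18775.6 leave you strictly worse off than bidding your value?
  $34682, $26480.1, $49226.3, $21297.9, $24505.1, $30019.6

The deviation hurts exactly when the highest competing bid lies strictly between $18775.6 and $37336.6 — underbidding then forfeits a profitable win.
$34682: inside the interval → strictly worse (loss $2654.6).
$26480.1: inside the interval → strictly worse (loss $10856.5).
$49226.3: above both → same outcome either way.
$21297.9: inside the interval → strictly worse (loss $16038.7).
$24505.1: inside the interval → strictly worse (loss $12831.5).
$30019.6: inside the interval → strictly worse (loss $7317).
Count: 5.

5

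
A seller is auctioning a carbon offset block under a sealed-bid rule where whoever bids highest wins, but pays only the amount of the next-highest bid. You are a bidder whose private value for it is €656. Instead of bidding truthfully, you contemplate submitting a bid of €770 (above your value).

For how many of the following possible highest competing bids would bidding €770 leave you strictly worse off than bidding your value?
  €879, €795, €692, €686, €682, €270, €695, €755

5

The deviation hurts exactly when the highest competing bid lies strictly between €656 and €770 — overbidding then wins at a price above your value.
€879: above both → same outcome either way.
€795: above both → same outcome either way.
€692: inside the interval → strictly worse (loss €36).
€686: inside the interval → strictly worse (loss €30).
€682: inside the interval → strictly worse (loss €26).
€270: below both → same outcome either way.
€695: inside the interval → strictly worse (loss €39).
€755: inside the interval → strictly worse (loss €99).
Count: 5.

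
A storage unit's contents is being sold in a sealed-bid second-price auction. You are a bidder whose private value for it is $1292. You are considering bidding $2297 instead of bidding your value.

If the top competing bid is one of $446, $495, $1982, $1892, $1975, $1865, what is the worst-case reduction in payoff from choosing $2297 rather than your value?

$690

$446: same outcome either way → loss $0.
$495: same outcome either way → loss $0.
$1982: truthful gives $0, deviation gives −$690 → loss $690.
$1892: truthful gives $0, deviation gives −$600 → loss $600.
$1975: truthful gives $0, deviation gives −$683 → loss $683.
$1865: truthful gives $0, deviation gives −$573 → loss $573.
Maximum loss: $690.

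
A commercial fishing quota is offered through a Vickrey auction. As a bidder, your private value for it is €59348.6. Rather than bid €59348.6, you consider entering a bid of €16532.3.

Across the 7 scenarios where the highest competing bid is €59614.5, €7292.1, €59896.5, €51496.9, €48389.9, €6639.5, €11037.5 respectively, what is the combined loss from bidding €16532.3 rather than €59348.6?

The deviation costs you only when the competing bid falls strictly between €16532.3 and €59348.6; elsewhere both bids give the same outcome.
€59614.5: outcomes coincide → loss €0.
€7292.1: outcomes coincide → loss €0.
€59896.5: outcomes coincide → loss €0.
€51496.9: truthful payoff €7851.7, deviation payoff €0 → loss €7851.7.
€48389.9: truthful payoff €10958.7, deviation payoff €0 → loss €10958.7.
€6639.5: outcomes coincide → loss €0.
€11037.5: outcomes coincide → loss €0.
Total loss = €7851.7 + €10958.7 = €18810.4.

€18810.4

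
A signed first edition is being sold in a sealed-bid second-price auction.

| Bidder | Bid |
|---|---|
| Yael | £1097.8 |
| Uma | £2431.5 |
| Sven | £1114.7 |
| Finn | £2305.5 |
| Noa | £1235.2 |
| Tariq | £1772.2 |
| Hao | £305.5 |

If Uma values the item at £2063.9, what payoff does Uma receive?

−£241.6

Highest bid: Uma at £2431.5, so Uma wins.
Second-highest bid: Finn at £2305.5 — that is the price the winner pays.
Uma's payoff = value − price = £2063.9 − £2305.5 = −£241.6.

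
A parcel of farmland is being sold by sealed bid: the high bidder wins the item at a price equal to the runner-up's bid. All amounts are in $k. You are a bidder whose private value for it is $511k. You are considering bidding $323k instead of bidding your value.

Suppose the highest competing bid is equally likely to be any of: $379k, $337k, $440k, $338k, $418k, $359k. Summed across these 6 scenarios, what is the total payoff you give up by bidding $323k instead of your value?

The deviation costs you only when the competing bid falls strictly between $323k and $511k; elsewhere both bids give the same outcome.
$379k: truthful payoff $132k, deviation payoff $0k → loss $132k.
$337k: truthful payoff $174k, deviation payoff $0k → loss $174k.
$440k: truthful payoff $71k, deviation payoff $0k → loss $71k.
$338k: truthful payoff $173k, deviation payoff $0k → loss $173k.
$418k: truthful payoff $93k, deviation payoff $0k → loss $93k.
$359k: truthful payoff $152k, deviation payoff $0k → loss $152k.
Total loss = $132k + $174k + $71k + $173k + $93k + $152k = $795k.

$795k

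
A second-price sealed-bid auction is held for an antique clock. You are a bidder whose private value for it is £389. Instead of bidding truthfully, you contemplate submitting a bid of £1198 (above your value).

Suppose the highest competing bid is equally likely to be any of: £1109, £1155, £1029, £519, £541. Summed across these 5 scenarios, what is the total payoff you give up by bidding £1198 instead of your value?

£2408

The deviation costs you only when the competing bid falls strictly between £389 and £1198; elsewhere both bids give the same outcome.
£1109: truthful payoff £0, deviation payoff −£720 → loss £720.
£1155: truthful payoff £0, deviation payoff −£766 → loss £766.
£1029: truthful payoff £0, deviation payoff −£640 → loss £640.
£519: truthful payoff £0, deviation payoff −£130 → loss £130.
£541: truthful payoff £0, deviation payoff −£152 → loss £152.
Total loss = £720 + £766 + £640 + £130 + £152 = £2408.
Truthful bidding weakly dominates here: raising your bid can only win items priced above your value, and lowering it can only forfeit items priced below.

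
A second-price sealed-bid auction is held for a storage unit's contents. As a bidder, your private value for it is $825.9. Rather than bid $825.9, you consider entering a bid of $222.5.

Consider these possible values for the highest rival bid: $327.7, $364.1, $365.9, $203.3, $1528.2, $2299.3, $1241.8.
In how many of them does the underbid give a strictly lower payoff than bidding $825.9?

3

The deviation hurts exactly when the highest competing bid lies strictly between $222.5 and $825.9 — underbidding then forfeits a profitable win.
$327.7: inside the interval → strictly worse (loss $498.2).
$364.1: inside the interval → strictly worse (loss $461.8).
$365.9: inside the interval → strictly worse (loss $460).
$203.3: below both → same outcome either way.
$1528.2: above both → same outcome either way.
$2299.3: above both → same outcome either way.
$1241.8: above both → same outcome either way.
Count: 3.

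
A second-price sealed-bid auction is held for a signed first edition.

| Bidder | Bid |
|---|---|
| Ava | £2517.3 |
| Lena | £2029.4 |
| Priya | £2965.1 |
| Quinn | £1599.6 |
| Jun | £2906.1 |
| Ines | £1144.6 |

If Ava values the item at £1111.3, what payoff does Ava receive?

£0

Highest bid: Priya at £2965.1, so Priya wins.
Second-highest bid: Jun at £2906.1 — that is the price the winner pays.
Ava did not win, so Ava pays nothing and receives nothing: payoff £0.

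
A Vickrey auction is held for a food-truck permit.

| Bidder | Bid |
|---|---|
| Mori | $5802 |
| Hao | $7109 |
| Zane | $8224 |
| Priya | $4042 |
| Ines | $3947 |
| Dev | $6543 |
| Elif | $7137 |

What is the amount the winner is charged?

Highest bid: Zane at $8224, so Zane wins.
Second-highest bid: Elif at $7137 — that is the price the winner pays.

$7137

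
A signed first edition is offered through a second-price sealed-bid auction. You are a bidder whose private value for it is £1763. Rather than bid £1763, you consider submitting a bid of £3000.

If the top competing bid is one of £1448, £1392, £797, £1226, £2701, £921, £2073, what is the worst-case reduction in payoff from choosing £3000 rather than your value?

£938

£1448: same outcome either way → loss £0.
£1392: same outcome either way → loss £0.
£797: same outcome either way → loss £0.
£1226: same outcome either way → loss £0.
£2701: truthful gives £0, deviation gives −£938 → loss £938.
£921: same outcome either way → loss £0.
£2073: truthful gives £0, deviation gives −£310 → loss £310.
Maximum loss: £938.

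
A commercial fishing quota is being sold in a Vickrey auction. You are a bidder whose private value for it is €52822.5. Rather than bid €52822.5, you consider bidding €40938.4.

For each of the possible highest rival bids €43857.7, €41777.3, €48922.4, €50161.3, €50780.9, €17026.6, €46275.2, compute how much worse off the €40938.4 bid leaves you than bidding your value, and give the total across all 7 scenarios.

€35160.2

The deviation costs you only when the competing bid falls strictly between €40938.4 and €52822.5; elsewhere both bids give the same outcome.
€43857.7: truthful payoff €8964.8, deviation payoff €0 → loss €8964.8.
€41777.3: truthful payoff €11045.2, deviation payoff €0 → loss €11045.2.
€48922.4: truthful payoff €3900.1, deviation payoff €0 → loss €3900.1.
€50161.3: truthful payoff €2661.2, deviation payoff €0 → loss €2661.2.
€50780.9: truthful payoff €2041.6, deviation payoff €0 → loss €2041.6.
€17026.6: outcomes coincide → loss €0.
€46275.2: truthful payoff €6547.3, deviation payoff €0 → loss €6547.3.
Total loss = €8964.8 + €11045.2 + €3900.1 + €2661.2 + €2041.6 + €6547.3 = €35160.2.
Because the price is fixed by the runner-up's bid, deviating from your value can only change a good outcome into a bad one — never the reverse.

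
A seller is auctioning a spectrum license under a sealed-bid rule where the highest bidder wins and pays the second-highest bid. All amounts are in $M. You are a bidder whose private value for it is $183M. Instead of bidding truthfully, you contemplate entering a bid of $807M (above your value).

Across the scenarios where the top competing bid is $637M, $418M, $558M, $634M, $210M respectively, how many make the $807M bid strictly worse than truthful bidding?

5

The deviation hurts exactly when the highest competing bid lies strictly between $183M and $807M — overbidding then wins at a price above your value.
$637M: inside the interval → strictly worse (loss $454M).
$418M: inside the interval → strictly worse (loss $235M).
$558M: inside the interval → strictly worse (loss $375M).
$634M: inside the interval → strictly worse (loss $451M).
$210M: inside the interval → strictly worse (loss $27M).
Count: 5.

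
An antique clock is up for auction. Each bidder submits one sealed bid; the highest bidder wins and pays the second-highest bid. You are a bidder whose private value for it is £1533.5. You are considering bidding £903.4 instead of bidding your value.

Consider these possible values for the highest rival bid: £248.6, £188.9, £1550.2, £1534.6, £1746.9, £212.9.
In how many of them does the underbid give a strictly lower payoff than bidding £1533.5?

0

The deviation hurts exactly when the highest competing bid lies strictly between £903.4 and £1533.5 — underbidding then forfeits a profitable win.
£248.6: below both → same outcome either way.
£188.9: below both → same outcome either way.
£1550.2: above both → same outcome either way.
£1534.6: above both → same outcome either way.
£1746.9: above both → same outcome either way.
£212.9: below both → same outcome either way.
Count: 0.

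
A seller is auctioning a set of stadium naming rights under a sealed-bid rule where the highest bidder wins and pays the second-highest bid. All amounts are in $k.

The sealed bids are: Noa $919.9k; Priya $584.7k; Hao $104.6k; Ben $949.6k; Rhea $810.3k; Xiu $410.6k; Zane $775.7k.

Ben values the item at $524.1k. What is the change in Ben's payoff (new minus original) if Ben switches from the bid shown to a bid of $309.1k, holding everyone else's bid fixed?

$395.8k

The highest bid among the other bidders is $919.9k; Ben's bid doesn't change that.
Original bid $949.6k: Ben is highest, pays the top rival bid $919.9k; payoff $524.1k − $919.9k = −$395.8k.
Alternative bid $309.1k: Ben is not highest (top rival bid is $919.9k); payoff $0k.
Change in payoff = $0k − (−$395.8k) = $395.8k.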